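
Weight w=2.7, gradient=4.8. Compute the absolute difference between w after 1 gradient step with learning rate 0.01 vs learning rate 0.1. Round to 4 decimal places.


With lr=0.01: w_new = 2.7 - 0.01 * 4.8 = 2.652
With lr=0.1: w_new = 2.7 - 0.1 * 4.8 = 2.22
Absolute difference = |2.652 - 2.22|
= 0.4320

0.4320


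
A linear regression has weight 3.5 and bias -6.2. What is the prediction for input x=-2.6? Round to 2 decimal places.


y = 3.5 * -2.6 + (-6.2)
= -9.1 + (-6.2)
= -15.30

-15.30


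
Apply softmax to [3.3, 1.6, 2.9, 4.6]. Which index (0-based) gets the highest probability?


Softmax is a monotonic transformation, so it preserves the argmax.
We need to find the index of the maximum logit.
Index 0: 3.3
Index 1: 1.6
Index 2: 2.9
Index 3: 4.6
Maximum logit = 4.6 at index 3

3


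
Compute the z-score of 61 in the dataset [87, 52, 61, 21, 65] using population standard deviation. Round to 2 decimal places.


Mean = (87 + 52 + 61 + 21 + 65) / 5 = 57.2
Variance = sum((x_i - mean)^2) / n = 460.16
Std = sqrt(460.16) = 21.4513
Z = (x - mean) / std
= (61 - 57.2) / 21.4513
= 3.8 / 21.4513
= 0.18

0.18


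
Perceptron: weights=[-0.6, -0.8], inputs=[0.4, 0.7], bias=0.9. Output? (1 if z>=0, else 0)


z = w . x + b
= -0.6*0.4 + -0.8*0.7 + 0.9
= -0.24 + -0.56 + 0.9
= -0.8 + 0.9
= 0.1
Since z = 0.1 >= 0, output = 1

1


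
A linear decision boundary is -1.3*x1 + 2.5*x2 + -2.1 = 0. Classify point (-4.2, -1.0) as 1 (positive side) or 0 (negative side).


Compute -1.3 * -4.2 + 2.5 * -1.0 + -2.1
= 5.46 + -2.5 + -2.1
= 0.86
Since 0.86 >= 0, the point is on the positive side.

1


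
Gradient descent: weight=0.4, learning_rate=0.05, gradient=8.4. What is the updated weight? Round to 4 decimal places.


w_new = w_old - lr * gradient
= 0.4 - 0.05 * 8.4
= 0.4 - (0.42)
= -0.0200

-0.0200


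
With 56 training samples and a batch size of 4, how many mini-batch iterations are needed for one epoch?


Iterations per epoch = dataset_size / batch_size
= 56 / 4
= 14

14


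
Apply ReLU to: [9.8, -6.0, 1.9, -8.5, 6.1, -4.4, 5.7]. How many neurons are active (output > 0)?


ReLU(x) = max(0, x) for each element:
ReLU(9.8) = 9.8
ReLU(-6.0) = 0
ReLU(1.9) = 1.9
ReLU(-8.5) = 0
ReLU(6.1) = 6.1
ReLU(-4.4) = 0
ReLU(5.7) = 5.7
Active neurons (>0): 4

4


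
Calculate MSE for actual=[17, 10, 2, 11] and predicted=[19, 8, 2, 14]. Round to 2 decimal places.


Differences: [-2, 2, 0, -3]
Squared errors: [4, 4, 0, 9]
Sum of squared errors = 17
MSE = 17 / 4 = 4.25

4.25


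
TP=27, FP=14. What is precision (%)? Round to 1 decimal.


Precision = TP / (TP + FP) * 100
= 27 / (27 + 14)
= 27 / 41
= 0.6585
= 65.9%

65.9


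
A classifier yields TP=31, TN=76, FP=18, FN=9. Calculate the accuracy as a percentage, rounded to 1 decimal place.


Accuracy = (TP + TN) / (TP + TN + FP + FN) * 100
= (31 + 76) / (31 + 76 + 18 + 9)
= 107 / 134
= 0.7985
= 79.9%

79.9


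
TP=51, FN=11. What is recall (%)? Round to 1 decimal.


Recall = TP / (TP + FN) * 100
= 51 / (51 + 11)
= 51 / 62
= 0.8226
= 82.3%

82.3


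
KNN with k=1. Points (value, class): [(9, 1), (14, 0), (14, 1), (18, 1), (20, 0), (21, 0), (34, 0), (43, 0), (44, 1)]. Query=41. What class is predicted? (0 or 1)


Distances from query 41:
Point 43 (class 0): distance = 2
K=1 nearest neighbors: classes = [0]
Votes for class 1: 0 / 1
Majority vote => class 0

0


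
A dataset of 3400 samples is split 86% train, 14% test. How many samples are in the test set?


Train samples = 3400 * 86% = 2924
Test samples = 3400 - 2924
= 476

476


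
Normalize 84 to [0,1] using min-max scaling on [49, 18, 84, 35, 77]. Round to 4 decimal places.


Min = 18, Max = 84
Range = 84 - 18 = 66
Scaled = (x - min) / (max - min)
= (84 - 18) / 66
= 66 / 66
= 1.0000

1.0000


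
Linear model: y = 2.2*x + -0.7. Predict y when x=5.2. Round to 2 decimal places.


y = 2.2 * 5.2 + (-0.7)
= 11.44 + (-0.7)
= 10.74

10.74


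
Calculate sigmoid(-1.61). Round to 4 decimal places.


sigmoid(z) = 1 / (1 + exp(-z))
exp(-(-1.61)) = exp(1.61) = 5.0028
1 + 5.0028 = 6.0028
1 / 6.0028 = 0.1666

0.1666


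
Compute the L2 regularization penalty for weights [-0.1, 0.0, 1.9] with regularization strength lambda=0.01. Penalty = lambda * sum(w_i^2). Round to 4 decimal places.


Squaring each weight:
(-0.1)^2 = 0.01
0.0^2 = 0.0
1.9^2 = 3.61
Sum of squares = 3.62
Penalty = 0.01 * 3.62 = 0.0362

0.0362


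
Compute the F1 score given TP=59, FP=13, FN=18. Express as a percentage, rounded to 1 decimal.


Precision = TP / (TP + FP) = 59 / 72 = 0.8194
Recall = TP / (TP + FN) = 59 / 77 = 0.7662
F1 = 2 * P * R / (P + R)
= 2 * 0.8194 * 0.7662 / (0.8194 + 0.7662)
= 1.2558 / 1.5857
= 0.7919
As percentage: 79.2%

79.2


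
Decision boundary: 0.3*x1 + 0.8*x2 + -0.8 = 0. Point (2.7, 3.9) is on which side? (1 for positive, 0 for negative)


Compute 0.3 * 2.7 + 0.8 * 3.9 + -0.8
= 0.81 + 3.12 + -0.8
= 3.13
Since 3.13 >= 0, the point is on the positive side.

1


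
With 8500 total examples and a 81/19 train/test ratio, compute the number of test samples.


Train samples = 8500 * 81% = 6885
Test samples = 8500 - 6885
= 1615

1615


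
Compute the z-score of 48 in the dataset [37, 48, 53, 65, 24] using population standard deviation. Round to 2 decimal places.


Mean = (37 + 48 + 53 + 65 + 24) / 5 = 45.4
Variance = sum((x_i - mean)^2) / n = 195.44
Std = sqrt(195.44) = 13.98
Z = (x - mean) / std
= (48 - 45.4) / 13.98
= 2.6 / 13.98
= 0.19

0.19


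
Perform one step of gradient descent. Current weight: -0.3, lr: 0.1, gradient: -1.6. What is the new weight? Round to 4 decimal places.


w_new = w_old - lr * gradient
= -0.3 - 0.1 * -1.6
= -0.3 - (-0.16)
= -0.1400

-0.1400


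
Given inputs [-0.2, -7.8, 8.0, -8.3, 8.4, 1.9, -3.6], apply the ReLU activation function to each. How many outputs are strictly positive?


ReLU(x) = max(0, x) for each element:
ReLU(-0.2) = 0
ReLU(-7.8) = 0
ReLU(8.0) = 8.0
ReLU(-8.3) = 0
ReLU(8.4) = 8.4
ReLU(1.9) = 1.9
ReLU(-3.6) = 0
Active neurons (>0): 3

3


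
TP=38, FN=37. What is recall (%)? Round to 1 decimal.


Recall = TP / (TP + FN) * 100
= 38 / (38 + 37)
= 38 / 75
= 0.5067
= 50.7%

50.7


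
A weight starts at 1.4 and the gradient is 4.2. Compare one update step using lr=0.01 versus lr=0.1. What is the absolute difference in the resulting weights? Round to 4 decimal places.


With lr=0.01: w_new = 1.4 - 0.01 * 4.2 = 1.358
With lr=0.1: w_new = 1.4 - 0.1 * 4.2 = 0.98
Absolute difference = |1.358 - 0.98|
= 0.3780

0.3780


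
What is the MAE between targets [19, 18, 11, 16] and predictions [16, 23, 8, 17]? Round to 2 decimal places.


Absolute errors: [3, 5, 3, 1]
Sum of absolute errors = 12
MAE = 12 / 4 = 3.00

3.00


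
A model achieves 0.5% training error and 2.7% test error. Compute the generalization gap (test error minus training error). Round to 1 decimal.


Generalization gap = test_error - train_error
= 2.7 - 0.5
= 2.2%
A moderate gap.

2.2


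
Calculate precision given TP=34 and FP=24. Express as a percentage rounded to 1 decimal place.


Precision = TP / (TP + FP) * 100
= 34 / (34 + 24)
= 34 / 58
= 0.5862
= 58.6%

58.6


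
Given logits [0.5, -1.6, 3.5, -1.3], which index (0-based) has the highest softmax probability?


Softmax is a monotonic transformation, so it preserves the argmax.
We need to find the index of the maximum logit.
Index 0: 0.5
Index 1: -1.6
Index 2: 3.5
Index 3: -1.3
Maximum logit = 3.5 at index 2

2


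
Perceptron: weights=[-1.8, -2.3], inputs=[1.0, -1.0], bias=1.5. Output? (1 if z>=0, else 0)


z = w . x + b
= -1.8*1.0 + -2.3*-1.0 + 1.5
= -1.8 + 2.3 + 1.5
= 0.5 + 1.5
= 2.0
Since z = 2.0 >= 0, output = 1

1


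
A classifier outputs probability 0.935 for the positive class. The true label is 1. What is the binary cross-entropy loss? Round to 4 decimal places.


For y=1: Loss = -log(p)
= -log(0.935)
= -(-0.0672)
= 0.0672

0.0672


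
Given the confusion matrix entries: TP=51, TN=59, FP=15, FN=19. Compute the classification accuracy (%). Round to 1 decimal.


Accuracy = (TP + TN) / (TP + TN + FP + FN) * 100
= (51 + 59) / (51 + 59 + 15 + 19)
= 110 / 144
= 0.7639
= 76.4%

76.4


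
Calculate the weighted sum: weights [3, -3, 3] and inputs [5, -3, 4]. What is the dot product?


Element-wise products:
3 * 5 = 15
-3 * -3 = 9
3 * 4 = 12
Sum = 15 + 9 + 12
= 36

36


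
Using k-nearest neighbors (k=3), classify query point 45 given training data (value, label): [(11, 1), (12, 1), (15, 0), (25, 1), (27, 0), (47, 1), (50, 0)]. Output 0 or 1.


Distances from query 45:
Point 47 (class 1): distance = 2
Point 50 (class 0): distance = 5
Point 27 (class 0): distance = 18
K=3 nearest neighbors: classes = [1, 0, 0]
Votes for class 1: 1 / 3
Majority vote => class 0

0


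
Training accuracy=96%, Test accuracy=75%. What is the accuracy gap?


Gap = train_accuracy - test_accuracy
= 96 - 75
= 21%
This large gap strongly indicates overfitting.

21


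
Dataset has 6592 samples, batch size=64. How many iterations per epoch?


Iterations per epoch = dataset_size / batch_size
= 6592 / 64
= 103

103


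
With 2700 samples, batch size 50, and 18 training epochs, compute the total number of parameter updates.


Iterations per epoch = 2700 / 50 = 54
Total updates = iterations_per_epoch * epochs
= 54 * 18
= 972

972


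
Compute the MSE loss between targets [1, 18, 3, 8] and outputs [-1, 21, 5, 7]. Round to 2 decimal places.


Differences: [2, -3, -2, 1]
Squared errors: [4, 9, 4, 1]
Sum of squared errors = 18
MSE = 18 / 4 = 4.50

4.50


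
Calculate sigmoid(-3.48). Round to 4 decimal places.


sigmoid(z) = 1 / (1 + exp(-z))
exp(-(-3.48)) = exp(3.48) = 32.4597
1 + 32.4597 = 33.4597
1 / 33.4597 = 0.0299

0.0299


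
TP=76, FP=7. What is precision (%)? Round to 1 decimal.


Precision = TP / (TP + FP) * 100
= 76 / (76 + 7)
= 76 / 83
= 0.9157
= 91.6%

91.6


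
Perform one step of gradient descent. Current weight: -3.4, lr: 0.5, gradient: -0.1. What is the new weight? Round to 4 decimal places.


w_new = w_old - lr * gradient
= -3.4 - 0.5 * -0.1
= -3.4 - (-0.05)
= -3.3500

-3.3500


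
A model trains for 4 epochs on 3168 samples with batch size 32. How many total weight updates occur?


Iterations per epoch = 3168 / 32 = 99
Total updates = iterations_per_epoch * epochs
= 99 * 4
= 396

396


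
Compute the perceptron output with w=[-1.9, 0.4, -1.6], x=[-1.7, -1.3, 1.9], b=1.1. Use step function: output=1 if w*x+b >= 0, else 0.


z = w . x + b
= -1.9*-1.7 + 0.4*-1.3 + -1.6*1.9 + 1.1
= 3.23 + -0.52 + -3.04 + 1.1
= -0.33 + 1.1
= 0.77
Since z = 0.77 >= 0, output = 1

1


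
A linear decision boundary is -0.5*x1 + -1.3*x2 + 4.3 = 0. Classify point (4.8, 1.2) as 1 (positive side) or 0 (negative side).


Compute -0.5 * 4.8 + -1.3 * 1.2 + 4.3
= -2.4 + -1.56 + 4.3
= 0.34
Since 0.34 >= 0, the point is on the positive side.

1


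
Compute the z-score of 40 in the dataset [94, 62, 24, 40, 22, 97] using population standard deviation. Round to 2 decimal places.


Mean = (94 + 62 + 24 + 40 + 22 + 97) / 6 = 56.5
Variance = sum((x_i - mean)^2) / n = 932.5833
Std = sqrt(932.5833) = 30.5382
Z = (x - mean) / std
= (40 - 56.5) / 30.5382
= -16.5 / 30.5382
= -0.54

-0.54


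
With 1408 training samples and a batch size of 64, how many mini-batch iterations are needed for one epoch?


Iterations per epoch = dataset_size / batch_size
= 1408 / 64
= 22

22


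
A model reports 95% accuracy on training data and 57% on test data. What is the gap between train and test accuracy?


Gap = train_accuracy - test_accuracy
= 95 - 57
= 38%
This large gap strongly indicates overfitting.

38


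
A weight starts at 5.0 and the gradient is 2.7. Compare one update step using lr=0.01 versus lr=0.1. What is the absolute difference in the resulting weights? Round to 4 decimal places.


With lr=0.01: w_new = 5.0 - 0.01 * 2.7 = 4.973
With lr=0.1: w_new = 5.0 - 0.1 * 2.7 = 4.73
Absolute difference = |4.973 - 4.73|
= 0.2430

0.2430


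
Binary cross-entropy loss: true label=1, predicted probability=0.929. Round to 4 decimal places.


For y=1: Loss = -log(p)
= -log(0.929)
= -(-0.0736)
= 0.0736

0.0736


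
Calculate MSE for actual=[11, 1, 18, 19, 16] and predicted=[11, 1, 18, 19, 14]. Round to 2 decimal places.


Differences: [0, 0, 0, 0, 2]
Squared errors: [0, 0, 0, 0, 4]
Sum of squared errors = 4
MSE = 4 / 5 = 0.80

0.80


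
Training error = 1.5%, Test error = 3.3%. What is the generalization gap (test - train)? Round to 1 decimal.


Generalization gap = test_error - train_error
= 3.3 - 1.5
= 1.8%
A small gap suggests good generalization.

1.8


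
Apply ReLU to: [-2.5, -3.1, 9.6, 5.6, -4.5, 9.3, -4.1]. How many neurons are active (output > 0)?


ReLU(x) = max(0, x) for each element:
ReLU(-2.5) = 0
ReLU(-3.1) = 0
ReLU(9.6) = 9.6
ReLU(5.6) = 5.6
ReLU(-4.5) = 0
ReLU(9.3) = 9.3
ReLU(-4.1) = 0
Active neurons (>0): 3

3


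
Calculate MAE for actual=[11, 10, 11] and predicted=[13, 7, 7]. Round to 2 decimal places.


Absolute errors: [2, 3, 4]
Sum of absolute errors = 9
MAE = 9 / 3 = 3.00

3.00


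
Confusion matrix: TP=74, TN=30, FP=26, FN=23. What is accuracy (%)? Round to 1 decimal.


Accuracy = (TP + TN) / (TP + TN + FP + FN) * 100
= (74 + 30) / (74 + 30 + 26 + 23)
= 104 / 153
= 0.6797
= 68.0%

68.0


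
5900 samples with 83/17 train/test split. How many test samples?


Train samples = 5900 * 83% = 4897
Test samples = 5900 - 4897
= 1003

1003


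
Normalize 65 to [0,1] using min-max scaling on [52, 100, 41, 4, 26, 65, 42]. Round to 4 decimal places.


Min = 4, Max = 100
Range = 100 - 4 = 96
Scaled = (x - min) / (max - min)
= (65 - 4) / 96
= 61 / 96
= 0.6354

0.6354


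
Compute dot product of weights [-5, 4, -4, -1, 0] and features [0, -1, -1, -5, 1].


Element-wise products:
-5 * 0 = 0
4 * -1 = -4
-4 * -1 = 4
-1 * -5 = 5
0 * 1 = 0
Sum = 0 + -4 + 4 + 5 + 0
= 5

5


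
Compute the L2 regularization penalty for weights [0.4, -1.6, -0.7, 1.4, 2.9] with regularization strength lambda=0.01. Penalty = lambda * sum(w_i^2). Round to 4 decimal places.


Squaring each weight:
0.4^2 = 0.16
(-1.6)^2 = 2.56
(-0.7)^2 = 0.49
1.4^2 = 1.96
2.9^2 = 8.41
Sum of squares = 13.58
Penalty = 0.01 * 13.58 = 0.1358

0.1358


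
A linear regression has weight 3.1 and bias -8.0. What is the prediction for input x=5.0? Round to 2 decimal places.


y = 3.1 * 5.0 + (-8.0)
= 15.5 + (-8.0)
= 7.50

7.50


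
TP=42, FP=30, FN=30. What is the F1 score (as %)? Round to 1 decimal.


Precision = TP / (TP + FP) = 42 / 72 = 0.5833
Recall = TP / (TP + FN) = 42 / 72 = 0.5833
F1 = 2 * P * R / (P + R)
= 2 * 0.5833 * 0.5833 / (0.5833 + 0.5833)
= 0.6806 / 1.1667
= 0.5833
As percentage: 58.3%

58.3


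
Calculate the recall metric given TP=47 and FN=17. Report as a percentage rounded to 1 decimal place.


Recall = TP / (TP + FN) * 100
= 47 / (47 + 17)
= 47 / 64
= 0.7344
= 73.4%

73.4


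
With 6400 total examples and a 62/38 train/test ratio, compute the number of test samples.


Train samples = 6400 * 62% = 3968
Test samples = 6400 - 3968
= 2432

2432


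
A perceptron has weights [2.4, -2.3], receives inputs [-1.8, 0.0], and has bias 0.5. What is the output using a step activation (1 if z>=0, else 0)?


z = w . x + b
= 2.4*-1.8 + -2.3*0.0 + 0.5
= -4.32 + -0.0 + 0.5
= -4.32 + 0.5
= -3.82
Since z = -3.82 < 0, output = 0

0


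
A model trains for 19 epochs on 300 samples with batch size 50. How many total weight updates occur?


Iterations per epoch = 300 / 50 = 6
Total updates = iterations_per_epoch * epochs
= 6 * 19
= 114

114


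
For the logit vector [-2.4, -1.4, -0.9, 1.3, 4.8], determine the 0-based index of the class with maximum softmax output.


Softmax is a monotonic transformation, so it preserves the argmax.
We need to find the index of the maximum logit.
Index 0: -2.4
Index 1: -1.4
Index 2: -0.9
Index 3: 1.3
Index 4: 4.8
Maximum logit = 4.8 at index 4

4


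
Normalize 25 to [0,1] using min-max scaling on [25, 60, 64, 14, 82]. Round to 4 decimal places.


Min = 14, Max = 82
Range = 82 - 14 = 68
Scaled = (x - min) / (max - min)
= (25 - 14) / 68
= 11 / 68
= 0.1618

0.1618


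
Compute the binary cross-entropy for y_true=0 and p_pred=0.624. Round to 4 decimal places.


For y=0: Loss = -log(1-p)
= -log(1 - 0.624)
= -log(0.376)
= -(-0.9782)
= 0.9782

0.9782


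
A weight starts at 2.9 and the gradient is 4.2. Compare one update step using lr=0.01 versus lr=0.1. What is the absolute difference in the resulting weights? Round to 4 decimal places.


With lr=0.01: w_new = 2.9 - 0.01 * 4.2 = 2.858
With lr=0.1: w_new = 2.9 - 0.1 * 4.2 = 2.48
Absolute difference = |2.858 - 2.48|
= 0.3780

0.3780


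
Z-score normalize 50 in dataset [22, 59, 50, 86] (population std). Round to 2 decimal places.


Mean = (22 + 59 + 50 + 86) / 4 = 54.25
Variance = sum((x_i - mean)^2) / n = 522.1875
Std = sqrt(522.1875) = 22.8514
Z = (x - mean) / std
= (50 - 54.25) / 22.8514
= -4.25 / 22.8514
= -0.19

-0.19


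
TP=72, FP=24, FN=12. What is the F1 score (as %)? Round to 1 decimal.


Precision = TP / (TP + FP) = 72 / 96 = 0.75
Recall = TP / (TP + FN) = 72 / 84 = 0.8571
F1 = 2 * P * R / (P + R)
= 2 * 0.75 * 0.8571 / (0.75 + 0.8571)
= 1.2857 / 1.6071
= 0.8
As percentage: 80.0%

80.0


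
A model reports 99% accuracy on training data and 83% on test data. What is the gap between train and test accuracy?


Gap = train_accuracy - test_accuracy
= 99 - 83
= 16%
This gap suggests the model is overfitting.

16


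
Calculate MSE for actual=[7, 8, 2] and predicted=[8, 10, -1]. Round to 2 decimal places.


Differences: [-1, -2, 3]
Squared errors: [1, 4, 9]
Sum of squared errors = 14
MSE = 14 / 3 = 4.67

4.67


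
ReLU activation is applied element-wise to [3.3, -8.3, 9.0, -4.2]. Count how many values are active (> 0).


ReLU(x) = max(0, x) for each element:
ReLU(3.3) = 3.3
ReLU(-8.3) = 0
ReLU(9.0) = 9.0
ReLU(-4.2) = 0
Active neurons (>0): 2

2


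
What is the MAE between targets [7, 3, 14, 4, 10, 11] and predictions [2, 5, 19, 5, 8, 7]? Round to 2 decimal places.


Absolute errors: [5, 2, 5, 1, 2, 4]
Sum of absolute errors = 19
MAE = 19 / 6 = 3.17

3.17


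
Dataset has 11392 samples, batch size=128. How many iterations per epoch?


Iterations per epoch = dataset_size / batch_size
= 11392 / 128
= 89

89


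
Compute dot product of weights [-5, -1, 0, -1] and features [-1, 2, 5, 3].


Element-wise products:
-5 * -1 = 5
-1 * 2 = -2
0 * 5 = 0
-1 * 3 = -3
Sum = 5 + -2 + 0 + -3
= 0

0


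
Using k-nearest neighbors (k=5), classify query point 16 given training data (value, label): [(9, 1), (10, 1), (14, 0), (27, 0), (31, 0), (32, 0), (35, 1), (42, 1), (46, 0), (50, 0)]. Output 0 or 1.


Distances from query 16:
Point 14 (class 0): distance = 2
Point 10 (class 1): distance = 6
Point 9 (class 1): distance = 7
Point 27 (class 0): distance = 11
Point 31 (class 0): distance = 15
K=5 nearest neighbors: classes = [0, 1, 1, 0, 0]
Votes for class 1: 2 / 5
Majority vote => class 0

0


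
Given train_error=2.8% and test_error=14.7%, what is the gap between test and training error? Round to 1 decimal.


Generalization gap = test_error - train_error
= 14.7 - 2.8
= 11.9%
A large gap suggests overfitting.

11.9


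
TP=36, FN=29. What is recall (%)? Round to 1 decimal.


Recall = TP / (TP + FN) * 100
= 36 / (36 + 29)
= 36 / 65
= 0.5538
= 55.4%

55.4


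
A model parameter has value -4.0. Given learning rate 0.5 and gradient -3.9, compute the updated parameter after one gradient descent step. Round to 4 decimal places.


w_new = w_old - lr * gradient
= -4.0 - 0.5 * -3.9
= -4.0 - (-1.95)
= -2.0500

-2.0500


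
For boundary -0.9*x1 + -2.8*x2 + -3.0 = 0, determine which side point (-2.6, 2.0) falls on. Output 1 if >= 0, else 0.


Compute -0.9 * -2.6 + -2.8 * 2.0 + -3.0
= 2.34 + -5.6 + -3.0
= -6.26
Since -6.26 < 0, the point is on the negative side.

0


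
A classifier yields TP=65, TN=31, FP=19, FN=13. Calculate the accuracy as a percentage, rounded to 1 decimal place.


Accuracy = (TP + TN) / (TP + TN + FP + FN) * 100
= (65 + 31) / (65 + 31 + 19 + 13)
= 96 / 128
= 0.75
= 75.0%

75.0


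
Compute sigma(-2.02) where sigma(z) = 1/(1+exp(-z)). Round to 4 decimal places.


sigmoid(z) = 1 / (1 + exp(-z))
exp(-(-2.02)) = exp(2.02) = 7.5383
1 + 7.5383 = 8.5383
1 / 8.5383 = 0.1171

0.1171


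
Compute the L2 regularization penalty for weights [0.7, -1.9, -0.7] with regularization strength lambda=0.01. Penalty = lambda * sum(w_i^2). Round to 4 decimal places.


Squaring each weight:
0.7^2 = 0.49
(-1.9)^2 = 3.61
(-0.7)^2 = 0.49
Sum of squares = 4.59
Penalty = 0.01 * 4.59 = 0.0459

0.0459


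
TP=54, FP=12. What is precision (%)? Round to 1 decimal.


Precision = TP / (TP + FP) * 100
= 54 / (54 + 12)
= 54 / 66
= 0.8182
= 81.8%

81.8


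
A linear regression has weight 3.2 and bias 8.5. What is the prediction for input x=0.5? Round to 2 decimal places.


y = 3.2 * 0.5 + (8.5)
= 1.6 + (8.5)
= 10.10

10.10


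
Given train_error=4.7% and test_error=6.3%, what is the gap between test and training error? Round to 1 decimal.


Generalization gap = test_error - train_error
= 6.3 - 4.7
= 1.6%
A small gap suggests good generalization.

1.6


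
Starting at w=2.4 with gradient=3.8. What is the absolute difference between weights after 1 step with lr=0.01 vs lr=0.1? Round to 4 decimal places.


With lr=0.01: w_new = 2.4 - 0.01 * 3.8 = 2.362
With lr=0.1: w_new = 2.4 - 0.1 * 3.8 = 2.02
Absolute difference = |2.362 - 2.02|
= 0.3420

0.3420


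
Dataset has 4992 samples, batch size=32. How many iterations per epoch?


Iterations per epoch = dataset_size / batch_size
= 4992 / 32
= 156

156


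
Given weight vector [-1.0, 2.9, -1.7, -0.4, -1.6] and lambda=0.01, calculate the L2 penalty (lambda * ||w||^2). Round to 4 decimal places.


Squaring each weight:
(-1.0)^2 = 1.0
2.9^2 = 8.41
(-1.7)^2 = 2.89
(-0.4)^2 = 0.16
(-1.6)^2 = 2.56
Sum of squares = 15.02
Penalty = 0.01 * 15.02 = 0.1502

0.1502


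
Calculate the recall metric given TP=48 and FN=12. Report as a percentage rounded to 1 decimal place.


Recall = TP / (TP + FN) * 100
= 48 / (48 + 12)
= 48 / 60
= 0.8
= 80.0%

80.0


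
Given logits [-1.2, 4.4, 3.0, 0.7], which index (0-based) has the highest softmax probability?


Softmax is a monotonic transformation, so it preserves the argmax.
We need to find the index of the maximum logit.
Index 0: -1.2
Index 1: 4.4
Index 2: 3.0
Index 3: 0.7
Maximum logit = 4.4 at index 1

1


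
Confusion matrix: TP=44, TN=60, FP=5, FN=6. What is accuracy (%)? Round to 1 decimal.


Accuracy = (TP + TN) / (TP + TN + FP + FN) * 100
= (44 + 60) / (44 + 60 + 5 + 6)
= 104 / 115
= 0.9043
= 90.4%

90.4


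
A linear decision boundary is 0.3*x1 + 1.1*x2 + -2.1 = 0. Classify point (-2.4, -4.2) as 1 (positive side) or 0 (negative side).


Compute 0.3 * -2.4 + 1.1 * -4.2 + -2.1
= -0.72 + -4.62 + -2.1
= -7.44
Since -7.44 < 0, the point is on the negative side.

0


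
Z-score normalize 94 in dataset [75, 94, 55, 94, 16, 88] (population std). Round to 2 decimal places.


Mean = (75 + 94 + 55 + 94 + 16 + 88) / 6 = 70.3333
Variance = sum((x_i - mean)^2) / n = 773.5556
Std = sqrt(773.5556) = 27.8129
Z = (x - mean) / std
= (94 - 70.3333) / 27.8129
= 23.6667 / 27.8129
= 0.85

0.85


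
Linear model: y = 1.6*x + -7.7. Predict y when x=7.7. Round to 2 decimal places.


y = 1.6 * 7.7 + (-7.7)
= 12.32 + (-7.7)
= 4.62

4.62


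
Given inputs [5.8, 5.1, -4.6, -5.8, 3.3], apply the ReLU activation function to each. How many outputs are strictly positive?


ReLU(x) = max(0, x) for each element:
ReLU(5.8) = 5.8
ReLU(5.1) = 5.1
ReLU(-4.6) = 0
ReLU(-5.8) = 0
ReLU(3.3) = 3.3
Active neurons (>0): 3

3


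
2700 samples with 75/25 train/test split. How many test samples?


Train samples = 2700 * 75% = 2025
Test samples = 2700 - 2025
= 675

675


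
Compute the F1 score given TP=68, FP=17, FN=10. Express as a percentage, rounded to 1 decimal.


Precision = TP / (TP + FP) = 68 / 85 = 0.8
Recall = TP / (TP + FN) = 68 / 78 = 0.8718
F1 = 2 * P * R / (P + R)
= 2 * 0.8 * 0.8718 / (0.8 + 0.8718)
= 1.3949 / 1.6718
= 0.8344
As percentage: 83.4%

83.4


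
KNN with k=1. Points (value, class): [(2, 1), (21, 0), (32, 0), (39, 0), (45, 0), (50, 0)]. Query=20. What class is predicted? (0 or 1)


Distances from query 20:
Point 21 (class 0): distance = 1
K=1 nearest neighbors: classes = [0]
Votes for class 1: 0 / 1
Majority vote => class 0

0


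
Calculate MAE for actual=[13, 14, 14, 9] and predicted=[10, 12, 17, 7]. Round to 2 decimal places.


Absolute errors: [3, 2, 3, 2]
Sum of absolute errors = 10
MAE = 10 / 4 = 2.50

2.50


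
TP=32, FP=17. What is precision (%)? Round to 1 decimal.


Precision = TP / (TP + FP) * 100
= 32 / (32 + 17)
= 32 / 49
= 0.6531
= 65.3%

65.3


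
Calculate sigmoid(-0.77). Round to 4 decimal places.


sigmoid(z) = 1 / (1 + exp(-z))
exp(-(-0.77)) = exp(0.77) = 2.1598
1 + 2.1598 = 3.1598
1 / 3.1598 = 0.3165

0.3165


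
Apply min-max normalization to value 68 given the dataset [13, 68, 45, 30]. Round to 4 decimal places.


Min = 13, Max = 68
Range = 68 - 13 = 55
Scaled = (x - min) / (max - min)
= (68 - 13) / 55
= 55 / 55
= 1.0000

1.0000


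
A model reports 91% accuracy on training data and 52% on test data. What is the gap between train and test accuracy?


Gap = train_accuracy - test_accuracy
= 91 - 52
= 39%
This large gap strongly indicates overfitting.

39


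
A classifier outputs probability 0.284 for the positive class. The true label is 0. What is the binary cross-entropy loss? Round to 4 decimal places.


For y=0: Loss = -log(1-p)
= -log(1 - 0.284)
= -log(0.716)
= -(-0.3341)
= 0.3341

0.3341


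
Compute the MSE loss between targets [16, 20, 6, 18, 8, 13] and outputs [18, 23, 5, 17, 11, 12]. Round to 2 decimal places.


Differences: [-2, -3, 1, 1, -3, 1]
Squared errors: [4, 9, 1, 1, 9, 1]
Sum of squared errors = 25
MSE = 25 / 6 = 4.17

4.17


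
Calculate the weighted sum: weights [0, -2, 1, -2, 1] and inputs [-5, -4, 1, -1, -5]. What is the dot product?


Element-wise products:
0 * -5 = 0
-2 * -4 = 8
1 * 1 = 1
-2 * -1 = 2
1 * -5 = -5
Sum = 0 + 8 + 1 + 2 + -5
= 6

6


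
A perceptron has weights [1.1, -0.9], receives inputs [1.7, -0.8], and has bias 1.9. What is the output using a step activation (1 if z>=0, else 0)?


z = w . x + b
= 1.1*1.7 + -0.9*-0.8 + 1.9
= 1.87 + 0.72 + 1.9
= 2.59 + 1.9
= 4.49
Since z = 4.49 >= 0, output = 1

1


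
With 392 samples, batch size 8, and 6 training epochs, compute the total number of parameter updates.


Iterations per epoch = 392 / 8 = 49
Total updates = iterations_per_epoch * epochs
= 49 * 6
= 294

294


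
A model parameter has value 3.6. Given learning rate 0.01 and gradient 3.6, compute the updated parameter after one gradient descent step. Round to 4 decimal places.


w_new = w_old - lr * gradient
= 3.6 - 0.01 * 3.6
= 3.6 - (0.036)
= 3.5640

3.5640


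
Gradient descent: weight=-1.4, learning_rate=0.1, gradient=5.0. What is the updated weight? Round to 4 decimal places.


w_new = w_old - lr * gradient
= -1.4 - 0.1 * 5.0
= -1.4 - (0.5)
= -1.9000

-1.9000


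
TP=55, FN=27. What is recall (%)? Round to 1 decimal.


Recall = TP / (TP + FN) * 100
= 55 / (55 + 27)
= 55 / 82
= 0.6707
= 67.1%

67.1


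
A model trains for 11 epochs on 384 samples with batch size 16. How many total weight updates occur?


Iterations per epoch = 384 / 16 = 24
Total updates = iterations_per_epoch * epochs
= 24 * 11
= 264

264


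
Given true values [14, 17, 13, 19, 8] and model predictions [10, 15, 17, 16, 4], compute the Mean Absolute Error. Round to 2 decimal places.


Absolute errors: [4, 2, 4, 3, 4]
Sum of absolute errors = 17
MAE = 17 / 5 = 3.40

3.40


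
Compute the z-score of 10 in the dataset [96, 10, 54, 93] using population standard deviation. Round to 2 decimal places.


Mean = (96 + 10 + 54 + 93) / 4 = 63.25
Variance = sum((x_i - mean)^2) / n = 1219.6875
Std = sqrt(1219.6875) = 34.924
Z = (x - mean) / std
= (10 - 63.25) / 34.924
= -53.25 / 34.924
= -1.52

-1.52


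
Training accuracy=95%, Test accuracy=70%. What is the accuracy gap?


Gap = train_accuracy - test_accuracy
= 95 - 70
= 25%
This large gap strongly indicates overfitting.

25


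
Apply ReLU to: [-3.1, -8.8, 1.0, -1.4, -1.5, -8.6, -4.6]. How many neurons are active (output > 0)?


ReLU(x) = max(0, x) for each element:
ReLU(-3.1) = 0
ReLU(-8.8) = 0
ReLU(1.0) = 1.0
ReLU(-1.4) = 0
ReLU(-1.5) = 0
ReLU(-8.6) = 0
ReLU(-4.6) = 0
Active neurons (>0): 1

1


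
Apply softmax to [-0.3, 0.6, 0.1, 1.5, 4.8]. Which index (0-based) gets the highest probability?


Softmax is a monotonic transformation, so it preserves the argmax.
We need to find the index of the maximum logit.
Index 0: -0.3
Index 1: 0.6
Index 2: 0.1
Index 3: 1.5
Index 4: 4.8
Maximum logit = 4.8 at index 4

4


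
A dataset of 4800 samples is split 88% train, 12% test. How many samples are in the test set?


Train samples = 4800 * 88% = 4224
Test samples = 4800 - 4224
= 576

576


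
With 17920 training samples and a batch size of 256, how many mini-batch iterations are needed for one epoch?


Iterations per epoch = dataset_size / batch_size
= 17920 / 256
= 70

70


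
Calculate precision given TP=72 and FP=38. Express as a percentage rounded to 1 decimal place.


Precision = TP / (TP + FP) * 100
= 72 / (72 + 38)
= 72 / 110
= 0.6545
= 65.5%

65.5


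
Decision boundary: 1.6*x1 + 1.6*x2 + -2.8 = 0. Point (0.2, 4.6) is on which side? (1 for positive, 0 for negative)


Compute 1.6 * 0.2 + 1.6 * 4.6 + -2.8
= 0.32 + 7.36 + -2.8
= 4.88
Since 4.88 >= 0, the point is on the positive side.

1


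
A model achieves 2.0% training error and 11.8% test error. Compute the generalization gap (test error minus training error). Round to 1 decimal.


Generalization gap = test_error - train_error
= 11.8 - 2.0
= 9.8%
A moderate gap.

9.8


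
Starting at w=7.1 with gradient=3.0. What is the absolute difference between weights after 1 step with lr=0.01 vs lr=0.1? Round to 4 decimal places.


With lr=0.01: w_new = 7.1 - 0.01 * 3.0 = 7.07
With lr=0.1: w_new = 7.1 - 0.1 * 3.0 = 6.8
Absolute difference = |7.07 - 6.8|
= 0.2700

0.2700


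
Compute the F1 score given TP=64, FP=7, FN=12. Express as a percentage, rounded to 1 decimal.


Precision = TP / (TP + FP) = 64 / 71 = 0.9014
Recall = TP / (TP + FN) = 64 / 76 = 0.8421
F1 = 2 * P * R / (P + R)
= 2 * 0.9014 * 0.8421 / (0.9014 + 0.8421)
= 1.5182 / 1.7435
= 0.8707
As percentage: 87.1%

87.1


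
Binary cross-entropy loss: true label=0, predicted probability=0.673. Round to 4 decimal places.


For y=0: Loss = -log(1-p)
= -log(1 - 0.673)
= -log(0.327)
= -(-1.1178)
= 1.1178

1.1178


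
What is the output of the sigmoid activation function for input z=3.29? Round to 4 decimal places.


sigmoid(z) = 1 / (1 + exp(-z))
exp(-(3.29)) = exp(-3.29) = 0.0373
1 + 0.0373 = 1.0373
1 / 1.0373 = 0.9641

0.9641


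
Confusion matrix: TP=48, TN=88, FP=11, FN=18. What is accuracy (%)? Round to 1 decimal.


Accuracy = (TP + TN) / (TP + TN + FP + FN) * 100
= (48 + 88) / (48 + 88 + 11 + 18)
= 136 / 165
= 0.8242
= 82.4%

82.4


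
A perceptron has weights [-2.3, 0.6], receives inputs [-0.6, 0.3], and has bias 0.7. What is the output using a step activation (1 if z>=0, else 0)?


z = w . x + b
= -2.3*-0.6 + 0.6*0.3 + 0.7
= 1.38 + 0.18 + 0.7
= 1.56 + 0.7
= 2.26
Since z = 2.26 >= 0, output = 1

1


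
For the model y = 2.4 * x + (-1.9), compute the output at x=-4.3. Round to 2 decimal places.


y = 2.4 * -4.3 + (-1.9)
= -10.32 + (-1.9)
= -12.22

-12.22


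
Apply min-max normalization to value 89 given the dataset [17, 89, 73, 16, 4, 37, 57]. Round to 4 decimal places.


Min = 4, Max = 89
Range = 89 - 4 = 85
Scaled = (x - min) / (max - min)
= (89 - 4) / 85
= 85 / 85
= 1.0000

1.0000


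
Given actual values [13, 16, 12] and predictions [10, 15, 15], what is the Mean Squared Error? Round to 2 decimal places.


Differences: [3, 1, -3]
Squared errors: [9, 1, 9]
Sum of squared errors = 19
MSE = 19 / 3 = 6.33

6.33


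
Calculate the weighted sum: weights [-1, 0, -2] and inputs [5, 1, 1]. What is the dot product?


Element-wise products:
-1 * 5 = -5
0 * 1 = 0
-2 * 1 = -2
Sum = -5 + 0 + -2
= -7

-7


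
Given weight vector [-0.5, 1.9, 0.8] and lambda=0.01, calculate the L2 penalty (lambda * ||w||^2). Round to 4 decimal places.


Squaring each weight:
(-0.5)^2 = 0.25
1.9^2 = 3.61
0.8^2 = 0.64
Sum of squares = 4.5
Penalty = 0.01 * 4.5 = 0.0450

0.0450


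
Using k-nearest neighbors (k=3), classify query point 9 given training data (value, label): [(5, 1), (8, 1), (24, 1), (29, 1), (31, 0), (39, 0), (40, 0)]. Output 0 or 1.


Distances from query 9:
Point 8 (class 1): distance = 1
Point 5 (class 1): distance = 4
Point 24 (class 1): distance = 15
K=3 nearest neighbors: classes = [1, 1, 1]
Votes for class 1: 3 / 3
Majority vote => class 1

1


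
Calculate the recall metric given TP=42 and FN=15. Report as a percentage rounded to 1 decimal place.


Recall = TP / (TP + FN) * 100
= 42 / (42 + 15)
= 42 / 57
= 0.7368
= 73.7%

73.7


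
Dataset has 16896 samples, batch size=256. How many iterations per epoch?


Iterations per epoch = dataset_size / batch_size
= 16896 / 256
= 66

66


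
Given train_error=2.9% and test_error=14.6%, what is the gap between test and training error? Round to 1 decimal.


Generalization gap = test_error - train_error
= 14.6 - 2.9
= 11.7%
A large gap suggests overfitting.

11.7


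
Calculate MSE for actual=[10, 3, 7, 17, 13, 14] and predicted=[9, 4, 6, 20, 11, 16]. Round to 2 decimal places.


Differences: [1, -1, 1, -3, 2, -2]
Squared errors: [1, 1, 1, 9, 4, 4]
Sum of squared errors = 20
MSE = 20 / 6 = 3.33

3.33


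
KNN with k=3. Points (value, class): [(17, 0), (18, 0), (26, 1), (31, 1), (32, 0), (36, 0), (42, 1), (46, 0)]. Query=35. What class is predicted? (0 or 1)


Distances from query 35:
Point 36 (class 0): distance = 1
Point 32 (class 0): distance = 3
Point 31 (class 1): distance = 4
K=3 nearest neighbors: classes = [0, 0, 1]
Votes for class 1: 1 / 3
Majority vote => class 0

0


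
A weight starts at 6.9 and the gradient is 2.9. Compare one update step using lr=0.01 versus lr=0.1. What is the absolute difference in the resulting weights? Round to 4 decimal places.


With lr=0.01: w_new = 6.9 - 0.01 * 2.9 = 6.871
With lr=0.1: w_new = 6.9 - 0.1 * 2.9 = 6.61
Absolute difference = |6.871 - 6.61|
= 0.2610

0.2610


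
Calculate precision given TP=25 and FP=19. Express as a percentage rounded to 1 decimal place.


Precision = TP / (TP + FP) * 100
= 25 / (25 + 19)
= 25 / 44
= 0.5682
= 56.8%

56.8


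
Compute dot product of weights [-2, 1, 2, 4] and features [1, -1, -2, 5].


Element-wise products:
-2 * 1 = -2
1 * -1 = -1
2 * -2 = -4
4 * 5 = 20
Sum = -2 + -1 + -4 + 20
= 13

13


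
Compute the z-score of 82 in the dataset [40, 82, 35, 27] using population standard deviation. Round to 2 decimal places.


Mean = (40 + 82 + 35 + 27) / 4 = 46.0
Variance = sum((x_i - mean)^2) / n = 453.5
Std = sqrt(453.5) = 21.2955
Z = (x - mean) / std
= (82 - 46.0) / 21.2955
= 36.0 / 21.2955
= 1.69

1.69


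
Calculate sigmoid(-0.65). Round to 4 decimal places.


sigmoid(z) = 1 / (1 + exp(-z))
exp(-(-0.65)) = exp(0.65) = 1.9155
1 + 1.9155 = 2.9155
1 / 2.9155 = 0.3430

0.3430


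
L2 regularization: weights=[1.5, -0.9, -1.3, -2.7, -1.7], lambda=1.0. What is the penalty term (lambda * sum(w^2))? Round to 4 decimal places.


Squaring each weight:
1.5^2 = 2.25
(-0.9)^2 = 0.81
(-1.3)^2 = 1.69
(-2.7)^2 = 7.29
(-1.7)^2 = 2.89
Sum of squares = 14.93
Penalty = 1.0 * 14.93 = 14.9300

14.9300


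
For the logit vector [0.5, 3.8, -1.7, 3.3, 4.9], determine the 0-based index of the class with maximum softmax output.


Softmax is a monotonic transformation, so it preserves the argmax.
We need to find the index of the maximum logit.
Index 0: 0.5
Index 1: 3.8
Index 2: -1.7
Index 3: 3.3
Index 4: 4.9
Maximum logit = 4.9 at index 4

4


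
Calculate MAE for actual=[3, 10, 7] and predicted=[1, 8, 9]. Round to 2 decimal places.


Absolute errors: [2, 2, 2]
Sum of absolute errors = 6
MAE = 6 / 3 = 2.00

2.00


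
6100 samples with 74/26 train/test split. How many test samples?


Train samples = 6100 * 74% = 4514
Test samples = 6100 - 4514
= 1586

1586


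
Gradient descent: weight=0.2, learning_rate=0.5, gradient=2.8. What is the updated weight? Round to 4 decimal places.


w_new = w_old - lr * gradient
= 0.2 - 0.5 * 2.8
= 0.2 - (1.4)
= -1.2000

-1.2000


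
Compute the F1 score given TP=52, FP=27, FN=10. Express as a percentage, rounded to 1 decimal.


Precision = TP / (TP + FP) = 52 / 79 = 0.6582
Recall = TP / (TP + FN) = 52 / 62 = 0.8387
F1 = 2 * P * R / (P + R)
= 2 * 0.6582 * 0.8387 / (0.6582 + 0.8387)
= 1.1041 / 1.4969
= 0.7376
As percentage: 73.8%

73.8


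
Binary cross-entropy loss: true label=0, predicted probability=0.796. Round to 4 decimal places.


For y=0: Loss = -log(1-p)
= -log(1 - 0.796)
= -log(0.204)
= -(-1.5896)
= 1.5896

1.5896


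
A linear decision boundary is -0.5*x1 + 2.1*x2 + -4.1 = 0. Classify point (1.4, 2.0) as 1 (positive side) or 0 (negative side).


Compute -0.5 * 1.4 + 2.1 * 2.0 + -4.1
= -0.7 + 4.2 + -4.1
= -0.6
Since -0.6 < 0, the point is on the negative side.

0


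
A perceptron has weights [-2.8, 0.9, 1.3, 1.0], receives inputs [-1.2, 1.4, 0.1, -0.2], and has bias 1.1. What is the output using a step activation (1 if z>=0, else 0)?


z = w . x + b
= -2.8*-1.2 + 0.9*1.4 + 1.3*0.1 + 1.0*-0.2 + 1.1
= 3.36 + 1.26 + 0.13 + -0.2 + 1.1
= 4.55 + 1.1
= 5.65
Since z = 5.65 >= 0, output = 1

1


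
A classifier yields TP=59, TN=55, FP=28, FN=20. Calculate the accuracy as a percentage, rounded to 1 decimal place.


Accuracy = (TP + TN) / (TP + TN + FP + FN) * 100
= (59 + 55) / (59 + 55 + 28 + 20)
= 114 / 162
= 0.7037
= 70.4%

70.4


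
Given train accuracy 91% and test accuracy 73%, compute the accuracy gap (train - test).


Gap = train_accuracy - test_accuracy
= 91 - 73
= 18%
This gap suggests the model is overfitting.

18


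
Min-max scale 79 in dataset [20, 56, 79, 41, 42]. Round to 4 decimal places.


Min = 20, Max = 79
Range = 79 - 20 = 59
Scaled = (x - min) / (max - min)
= (79 - 20) / 59
= 59 / 59
= 1.0000

1.0000


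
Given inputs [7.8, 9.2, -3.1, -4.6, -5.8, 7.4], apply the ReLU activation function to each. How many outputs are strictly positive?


ReLU(x) = max(0, x) for each element:
ReLU(7.8) = 7.8
ReLU(9.2) = 9.2
ReLU(-3.1) = 0
ReLU(-4.6) = 0
ReLU(-5.8) = 0
ReLU(7.4) = 7.4
Active neurons (>0): 3

3


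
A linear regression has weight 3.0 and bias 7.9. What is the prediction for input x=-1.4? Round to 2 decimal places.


y = 3.0 * -1.4 + (7.9)
= -4.2 + (7.9)
= 3.70

3.70


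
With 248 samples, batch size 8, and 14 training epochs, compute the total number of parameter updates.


Iterations per epoch = 248 / 8 = 31
Total updates = iterations_per_epoch * epochs
= 31 * 14
= 434

434


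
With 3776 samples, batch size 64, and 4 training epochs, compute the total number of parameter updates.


Iterations per epoch = 3776 / 64 = 59
Total updates = iterations_per_epoch * epochs
= 59 * 4
= 236

236


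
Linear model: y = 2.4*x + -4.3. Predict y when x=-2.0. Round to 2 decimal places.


y = 2.4 * -2.0 + (-4.3)
= -4.8 + (-4.3)
= -9.10

-9.10


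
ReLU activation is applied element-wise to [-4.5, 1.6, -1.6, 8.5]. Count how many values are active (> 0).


ReLU(x) = max(0, x) for each element:
ReLU(-4.5) = 0
ReLU(1.6) = 1.6
ReLU(-1.6) = 0
ReLU(8.5) = 8.5
Active neurons (>0): 2

2
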